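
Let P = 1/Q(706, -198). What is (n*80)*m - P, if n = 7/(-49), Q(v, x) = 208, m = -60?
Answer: 998393/1456 ≈ 685.71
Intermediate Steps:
n = -⅐ (n = 7*(-1/49) = -⅐ ≈ -0.14286)
P = 1/208 ≈ 0.0048077
(n*80)*m - P = -⅐*80*(-60) - 1*1/208 = -80/7*(-60) - 1/208 = 4800/7 - 1/208 = 998393/1456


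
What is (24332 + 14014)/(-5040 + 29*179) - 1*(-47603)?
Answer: 7226399/151 ≈ 47857.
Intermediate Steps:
(24332 + 14014)/(-5040 + 29*179) - 1*(-47603) = 38346/(-5040 + 5191) + 47603 = 38346/151 + 47603 = 7226399/151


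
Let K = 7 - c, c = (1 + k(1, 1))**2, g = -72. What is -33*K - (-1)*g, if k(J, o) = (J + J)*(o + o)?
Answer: 522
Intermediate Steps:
k(J, o) = 4*J*o (k(J, o) = (2*J)*(2*o) = 4*J*o)
c = 25 (c = (1 + 4*1*1)**2 = (1 + 4)**2 = 5**2 = 25)
K = -18 (K = 7 - 1*25 = 7 - 25 = -18)
-33*K - (-1)*g = -33*(-18) - (-1)*(-72) = 594 - 1*72 = 594 - 72 = 522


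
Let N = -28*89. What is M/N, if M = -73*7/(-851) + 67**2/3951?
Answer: -1459775/2094713523 ≈ -0.00069689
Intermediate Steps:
N = -2492
M = 5839100/3362301 (M = -511*(-1/851) + 4489*(1/3951) = 511/851 + 4489/3951 = 5839100/3362301 ≈ 1.7366)
M/N = (5839100/3362301)/(-2492) = (5839100/3362301)*(-1/2492) = -1459775/2094713523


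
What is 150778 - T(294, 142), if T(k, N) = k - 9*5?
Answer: 150529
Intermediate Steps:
T(k, N) = -45 + k (T(k, N) = k - 45 = -45 + k)
150778 - T(294, 142) = 150778 - (-45 + 294) = 150778 - 1*249 = 150778 - 249 = 150529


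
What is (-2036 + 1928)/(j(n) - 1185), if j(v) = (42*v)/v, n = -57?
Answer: 12/127 ≈ 0.094488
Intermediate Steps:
j(v) = 42
(-2036 + 1928)/(j(n) - 1185) = (-2036 + 1928)/(42 - 1185) = -108/(-1143) = -108*(-1/1143) = 12/127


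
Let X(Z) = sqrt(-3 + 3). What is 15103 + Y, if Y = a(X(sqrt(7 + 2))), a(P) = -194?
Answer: 14909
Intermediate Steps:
X(Z) = 0 (X(Z) = sqrt(0) = 0)
Y = -194
15103 + Y = 15103 - 194 = 14909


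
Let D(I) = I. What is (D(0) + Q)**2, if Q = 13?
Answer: 169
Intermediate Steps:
(D(0) + Q)**2 = (0 + 13)**2 = 13**2 = 169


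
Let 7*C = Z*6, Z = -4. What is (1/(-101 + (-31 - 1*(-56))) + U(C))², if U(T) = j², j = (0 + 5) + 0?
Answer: 3606201/5776 ≈ 624.34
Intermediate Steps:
C = -24/7 (C = (-4*6)/7 = (⅐)*(-24) = -24/7 ≈ -3.4286)
j = 5 (j = 5 + 0 = 5)
U(T) = 25 (U(T) = 5² = 25)
(1/(-101 + (-31 - 1*(-56))) + U(C))² = (1/(-101 + (-31 - 1*(-56))) + 25)² = (1/(-101 + (-31 + 56)) + 25)² = (1/(-101 + 25) + 25)² = (1/(-76) + 25)² = (-1/76 + 25)² = (1899/76)² = 3606201/5776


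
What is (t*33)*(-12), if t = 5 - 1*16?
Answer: 4356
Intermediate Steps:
t = -11 (t = 5 - 16 = -11)
(t*33)*(-12) = -11*33*(-12) = -363*(-12) = 4356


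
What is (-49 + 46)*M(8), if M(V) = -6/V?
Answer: 9/4 ≈ 2.2500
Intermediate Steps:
(-49 + 46)*M(8) = (-49 + 46)*(-6/8) = -(-18)/8 = -3*(-¾) = 9/4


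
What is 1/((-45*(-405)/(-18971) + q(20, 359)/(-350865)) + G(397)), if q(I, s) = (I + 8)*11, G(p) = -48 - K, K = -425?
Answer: 6656259915/2503009630262 ≈ 0.0026593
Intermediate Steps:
G(p) = 377 (G(p) = -48 - 1*(-425) = -48 + 425 = 377)
q(I, s) = 88 + 11*I (q(I, s) = (8 + I)*11 = 88 + 11*I)
1/((-45*(-405)/(-18971) + q(20, 359)/(-350865)) + G(397)) = 1/((-45*(-405)/(-18971) + (88 + 11*20)/(-350865)) + 377) = 1/((18225*(-1/18971) + (88 + 220)*(-1/350865)) + 377) = 1/((-18225/18971 + 308*(-1/350865)) + 377) = 1/((-18225/18971 - 308/350865) + 377) = 1/(-6400357693/6656259915 + 377) = 1/(2503009630262/6656259915) = 6656259915/2503009630262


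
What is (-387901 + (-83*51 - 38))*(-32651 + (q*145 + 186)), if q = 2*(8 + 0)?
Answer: 11822024940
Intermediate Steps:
q = 16 (q = 2*8 = 16)
(-387901 + (-83*51 - 38))*(-32651 + (q*145 + 186)) = (-387901 + (-83*51 - 38))*(-32651 + (16*145 + 186)) = (-387901 + (-4233 - 38))*(-32651 + (2320 + 186)) = (-387901 - 4271)*(-32651 + 2506) = -392172*(-30145) = 11822024940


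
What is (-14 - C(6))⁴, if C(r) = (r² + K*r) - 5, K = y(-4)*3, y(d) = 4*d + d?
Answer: 9845600625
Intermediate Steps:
y(d) = 5*d
K = -60 (K = (5*(-4))*3 = -20*3 = -60)
C(r) = -5 + r² - 60*r (C(r) = (r² - 60*r) - 5 = -5 + r² - 60*r)
(-14 - C(6))⁴ = (-14 - (-5 + 6² - 60*6))⁴ = (-14 - (-5 + 36 - 360))⁴ = (-14 - 1*(-329))⁴ = (-14 + 329)⁴ = 315⁴ = 9845600625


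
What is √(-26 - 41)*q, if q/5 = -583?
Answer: -2915*I*√67 ≈ -23860.0*I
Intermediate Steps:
q = -2915 (q = 5*(-583) = -2915)
√(-26 - 41)*q = √(-26 - 41)*(-2915) = √(-67)*(-2915) = (I*√67)*(-2915) = -2915*I*√67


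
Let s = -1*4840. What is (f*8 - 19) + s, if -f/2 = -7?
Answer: -4747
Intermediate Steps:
f = 14 (f = -2*(-7) = 14)
s = -4840
(f*8 - 19) + s = (14*8 - 19) - 4840 = (112 - 19) - 4840 = 93 - 4840 = -4747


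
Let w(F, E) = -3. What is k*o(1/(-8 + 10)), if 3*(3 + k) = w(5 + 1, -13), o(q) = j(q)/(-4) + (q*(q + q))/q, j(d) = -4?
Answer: -8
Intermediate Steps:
o(q) = 1 + 2*q (o(q) = -4/(-4) + (q*(q + q))/q = -4*(-1/4) + (q*(2*q))/q = 1 + (2*q**2)/q = 1 + 2*q)
k = -4 (k = -3 + (1/3)*(-3) = -3 - 1 = -4)
k*o(1/(-8 + 10)) = -4*(1 + 2/(-8 + 10)) = -4*(1 + 2/2) = -4*(1 + 2*(1/2)) = -4*(1 + 1) = -4*2 = -8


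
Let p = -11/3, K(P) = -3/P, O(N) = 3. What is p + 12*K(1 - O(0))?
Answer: 43/3 ≈ 14.333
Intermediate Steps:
p = -11/3 (p = -11*⅓ = -11/3 ≈ -3.6667)
p + 12*K(1 - O(0)) = -11/3 + 12*(-3/(1 - 1*3)) = -11/3 + 12*(-3/(1 - 3)) = -11/3 + 12*(-3/(-2)) = -11/3 + 12*(-3*(-½)) = -11/3 + 12*(3/2) = -11/3 + 18 = 43/3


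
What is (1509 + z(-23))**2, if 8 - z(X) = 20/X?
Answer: 1218777921/529 ≈ 2.3039e+6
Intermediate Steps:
z(X) = 8 - 20/X
(1509 + z(-23))**2 = (1509 + (8 - 20/(-23)))**2 = (1509 + (8 - 20*(-1/23)))**2 = (1509 + (8 + 20/23))**2 = (1509 + 204/23)**2 = (34911/23)**2 = 1218777921/529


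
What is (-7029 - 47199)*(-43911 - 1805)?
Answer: 2479087248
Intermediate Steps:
(-7029 - 47199)*(-43911 - 1805) = -54228*(-45716) = 2479087248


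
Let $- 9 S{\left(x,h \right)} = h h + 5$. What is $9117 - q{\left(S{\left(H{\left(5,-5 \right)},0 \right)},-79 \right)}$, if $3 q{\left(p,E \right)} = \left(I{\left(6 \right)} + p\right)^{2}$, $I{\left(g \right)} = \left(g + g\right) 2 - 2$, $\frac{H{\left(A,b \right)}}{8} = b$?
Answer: $\frac{2178182}{243} \approx 8963.7$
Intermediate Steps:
$H{\left(A,b \right)} = 8 b$
$I{\left(g \right)} = -2 + 4 g$ ($I{\left(g \right)} = 2 g 2 - 2 = 4 g - 2 = -2 + 4 g$)
$S{\left(x,h \right)} = - \frac{5}{9} - \frac{h^{2}}{9}$ ($S{\left(x,h \right)} = - \frac{h h + 5}{9} = - \frac{h^{2} + 5}{9} = - \frac{5 + h^{2}}{9} = - \frac{5}{9} - \frac{h^{2}}{9}$)
$q{\left(p,E \right)} = \frac{\left(22 + p\right)^{2}}{3}$ ($q{\left(p,E \right)} = \frac{\left(\left(-2 + 4 \cdot 6\right) + p\right)^{2}}{3} = \frac{\left(\left(-2 + 24\right) + p\right)^{2}}{3} = \frac{\left(22 + p\right)^{2}}{3}$)
$9117 - q{\left(S{\left(H{\left(5,-5 \right)},0 \right)},-79 \right)} = 9117 - \frac{\left(22 - \left(\frac{5}{9} + \frac{0^{2}}{9}\right)\right)^{2}}{3} = 9117 - \frac{\left(22 - \frac{5}{9}\right)^{2}}{3} = 9117 - \frac{\left(\frac{193}{9}\right)^{2}}{3} = 9117 - \frac{1}{3} \cdot \frac{37249}{81} = 9117 - \frac{37249}{243} = \frac{2178182}{243}$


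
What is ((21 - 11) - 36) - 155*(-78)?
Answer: 12064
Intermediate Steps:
((21 - 11) - 36) - 155*(-78) = (10 - 36) + 12090 = -26 + 12090 = 12064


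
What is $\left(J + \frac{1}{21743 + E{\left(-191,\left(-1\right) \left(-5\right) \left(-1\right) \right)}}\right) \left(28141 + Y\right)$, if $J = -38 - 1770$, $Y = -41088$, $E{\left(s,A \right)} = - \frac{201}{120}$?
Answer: $\frac{20356989965048}{869653} \approx 2.3408 \cdot 10^{7}$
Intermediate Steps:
$E{\left(s,A \right)} = - \frac{67}{40}$ ($E{\left(s,A \right)} = \left(-201\right) \frac{1}{120} = - \frac{67}{40}$)
$J = -1808$ ($J = -38 - 1770 = -1808$)
$\left(J + \frac{1}{21743 + E{\left(-191,\left(-1\right) \left(-5\right) \left(-1\right) \right)}}\right) \left(28141 + Y\right) = \left(-1808 + \frac{1}{21743 - \frac{67}{40}}\right) \left(28141 - 41088\right) = \left(-1808 + \frac{1}{\frac{869653}{40}}\right) \left(-12947\right) = \left(-1808 + \frac{40}{869653}\right) \left(-12947\right) = \left(- \frac{1572332584}{869653}\right) \left(-12947\right) = \frac{20356989965048}{869653}$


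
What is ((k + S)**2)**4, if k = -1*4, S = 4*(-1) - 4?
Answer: 429981696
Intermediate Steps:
S = -8 (S = -4 - 4 = -8)
k = -4
((k + S)**2)**4 = ((-4 - 8)**2)**4 = ((-12)**2)**4 = 144**4 = 429981696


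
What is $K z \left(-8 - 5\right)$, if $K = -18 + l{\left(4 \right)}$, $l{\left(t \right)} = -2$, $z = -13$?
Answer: $-3380$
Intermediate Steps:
$K = -20$ ($K = -18 - 2 = -20$)
$K z \left(-8 - 5\right) = - 20 \left(- 13 \left(-8 - 5\right)\right) = - 20 \left(\left(-13\right) \left(-13\right)\right) = \left(-20\right) 169 = -3380$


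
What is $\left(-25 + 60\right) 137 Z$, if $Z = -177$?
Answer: $-848715$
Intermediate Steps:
$\left(-25 + 60\right) 137 Z = \left(-25 + 60\right) 137 \left(-177\right) = 35 \cdot 137 \left(-177\right) = 4795 \left(-177\right) = -848715$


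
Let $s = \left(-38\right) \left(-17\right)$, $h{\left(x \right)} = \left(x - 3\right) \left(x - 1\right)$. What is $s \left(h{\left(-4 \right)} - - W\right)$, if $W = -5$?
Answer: $19380$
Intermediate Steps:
$h{\left(x \right)} = \left(-1 + x\right) \left(-3 + x\right)$ ($h{\left(x \right)} = \left(-3 + x\right) \left(-1 + x\right) = \left(-1 + x\right) \left(-3 + x\right)$)
$s = 646$
$s \left(h{\left(-4 \right)} - - W\right) = 646 \left(\left(3 + \left(-4\right)^{2} - -16\right) - \left(-1\right) \left(-5\right)\right) = 646 \left(\left(3 + 16 + 16\right) - 5\right) = 646 \left(35 - 5\right) = 646 \cdot 30 = 19380$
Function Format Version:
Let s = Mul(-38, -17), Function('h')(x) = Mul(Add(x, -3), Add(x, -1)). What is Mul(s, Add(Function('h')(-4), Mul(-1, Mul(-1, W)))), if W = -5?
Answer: 19380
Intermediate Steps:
Function('h')(x) = Mul(Add(-1, x), Add(-3, x)) (Function('h')(x) = Mul(Add(-3, x), Add(-1, x)) = Mul(Add(-1, x), Add(-3, x)))
s = 646
Mul(s, Add(Function('h')(-4), Mul(-1, Mul(-1, W)))) = Mul(646, Add(Add(3, Pow(-4, 2), Mul(-4, -4)), Mul(-1, Mul(-1, -5)))) = Mul(646, Add(Add(3, 16, 16), Mul(-1, 5))) = Mul(646, Add(35, -5)) = Mul(646, 30) = 19380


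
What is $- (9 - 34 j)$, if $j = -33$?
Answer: $-1131$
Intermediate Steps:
$- (9 - 34 j) = - (9 - -1122) = - (9 + 1122) = \left(-1\right) 1131 = -1131$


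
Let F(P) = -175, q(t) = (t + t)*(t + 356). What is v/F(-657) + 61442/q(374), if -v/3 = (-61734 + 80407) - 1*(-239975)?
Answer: 42370721411/9555700 ≈ 4434.1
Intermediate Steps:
q(t) = 2*t*(356 + t) (q(t) = (2*t)*(356 + t) = 2*t*(356 + t))
v = -775944 (v = -3*((-61734 + 80407) - 1*(-239975)) = -3*(18673 + 239975) = -3*258648 = -775944)
v/F(-657) + 61442/q(374) = -775944/(-175) + 61442/((2*374*(356 + 374))) = -775944*(-1/175) + 61442/((2*374*730)) = 775944/175 + 61442/546040 = 775944/175 + 61442*(1/546040) = 775944/175 + 30721/273020 = 42370721411/9555700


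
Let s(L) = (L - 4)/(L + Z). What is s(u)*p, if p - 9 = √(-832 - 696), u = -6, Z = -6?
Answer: 15/2 + 5*I*√382/3 ≈ 7.5 + 32.575*I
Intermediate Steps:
s(L) = (-4 + L)/(-6 + L) (s(L) = (L - 4)/(L - 6) = (-4 + L)/(-6 + L))
p = 9 + 2*I*√382 (p = 9 + √(-832 - 696) = 9 + √(-1528) = 9 + 2*I*√382 ≈ 9.0 + 39.09*I)
s(u)*p = ((-4 - 6)/(-6 - 6))*(9 + 2*I*√382) = (-10/(-12))*(9 + 2*I*√382) = (-1/12*(-10))*(9 + 2*I*√382) = 5*(9 + 2*I*√382)/6 = 15/2 + 5*I*√382/3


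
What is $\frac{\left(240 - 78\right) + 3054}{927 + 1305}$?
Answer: $\frac{134}{93} \approx 1.4409$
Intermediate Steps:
$\frac{\left(240 - 78\right) + 3054}{927 + 1305} = \frac{\left(240 - 78\right) + 3054}{2232} = \left(162 + 3054\right) \frac{1}{2232} = 3216 \cdot \frac{1}{2232} = \frac{134}{93}$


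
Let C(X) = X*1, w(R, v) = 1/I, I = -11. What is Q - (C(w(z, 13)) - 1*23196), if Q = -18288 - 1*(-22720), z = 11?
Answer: 303909/11 ≈ 27628.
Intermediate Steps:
w(R, v) = -1/11 (w(R, v) = 1/(-11) = -1/11)
Q = 4432 (Q = -18288 + 22720 = 4432)
C(X) = X
Q - (C(w(z, 13)) - 1*23196) = 4432 - (-1/11 - 1*23196) = 4432 - (-1/11 - 23196) = 4432 - 1*(-255157/11) = 4432 + 255157/11 = 303909/11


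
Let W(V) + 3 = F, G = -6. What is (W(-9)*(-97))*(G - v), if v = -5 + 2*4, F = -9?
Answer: -10476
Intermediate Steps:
W(V) = -12 (W(V) = -3 - 9 = -12)
v = 3 (v = -5 + 8 = 3)
(W(-9)*(-97))*(G - v) = (-12*(-97))*(-6 - 1*3) = 1164*(-6 - 3) = 1164*(-9) = -10476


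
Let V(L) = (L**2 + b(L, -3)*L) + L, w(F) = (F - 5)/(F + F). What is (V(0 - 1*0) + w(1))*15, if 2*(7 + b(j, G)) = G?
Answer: -30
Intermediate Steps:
b(j, G) = -7 + G/2
w(F) = (-5 + F)/(2*F) (w(F) = (-5 + F)/((2*F)) = (-5 + F)*(1/(2*F)) = (-5 + F)/(2*F))
V(L) = L**2 - 15*L/2 (V(L) = (L**2 + (-7 + (1/2)*(-3))*L) + L = (L**2 + (-7 - 3/2)*L) + L = (L**2 - 17*L/2) + L = L**2 - 15*L/2)
(V(0 - 1*0) + w(1))*15 = ((0 - 1*0)*(-15 + 2*(0 - 1*0))/2 + (1/2)*(-5 + 1)/1)*15 = ((0 + 0)*(-15 + 2*(0 + 0))/2 + (1/2)*1*(-4))*15 = ((1/2)*0*(-15 + 2*0) - 2)*15 = ((1/2)*0*(-15 + 0) - 2)*15 = ((1/2)*0*(-15) - 2)*15 = (0 - 2)*15 = -2*15 = -30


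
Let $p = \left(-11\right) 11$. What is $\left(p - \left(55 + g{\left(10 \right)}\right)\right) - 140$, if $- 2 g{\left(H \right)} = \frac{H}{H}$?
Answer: $- \frac{631}{2} \approx -315.5$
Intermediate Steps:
$p = -121$
$g{\left(H \right)} = - \frac{1}{2}$ ($g{\left(H \right)} = - \frac{H \frac{1}{H}}{2} = \left(- \frac{1}{2}\right) 1 = - \frac{1}{2}$)
$\left(p - \left(55 + g{\left(10 \right)}\right)\right) - 140 = \left(-121 - \frac{109}{2}\right) - 140 = - \frac{351}{2} - 140 = - \frac{631}{2}$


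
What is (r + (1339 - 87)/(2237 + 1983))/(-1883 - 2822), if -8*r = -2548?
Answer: -672661/9927550 ≈ -0.067757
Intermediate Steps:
r = 637/2 (r = -⅛*(-2548) = 637/2 ≈ 318.50)
(r + (1339 - 87)/(2237 + 1983))/(-1883 - 2822) = (637/2 + (1339 - 87)/(2237 + 1983))/(-1883 - 2822) = (637/2 + 1252/4220)/(-4705) = (637/2 + 1252*(1/4220))*(-1/4705) = (637/2 + 313/1055)*(-1/4705) = (672661/2110)*(-1/4705) = -672661/9927550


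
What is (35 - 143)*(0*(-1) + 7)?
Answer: -756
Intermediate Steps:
(35 - 143)*(0*(-1) + 7) = -108*(0 + 7) = -108*7 = -756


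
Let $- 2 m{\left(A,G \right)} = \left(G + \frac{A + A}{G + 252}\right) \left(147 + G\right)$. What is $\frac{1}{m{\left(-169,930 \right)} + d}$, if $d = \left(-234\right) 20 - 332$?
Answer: $- \frac{394}{199231227} \approx -1.9776 \cdot 10^{-6}$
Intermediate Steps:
$m{\left(A,G \right)} = - \frac{\left(147 + G\right) \left(G + \frac{2 A}{252 + G}\right)}{2}$ ($m{\left(A,G \right)} = - \frac{\left(G + \frac{A + A}{G + 252}\right) \left(147 + G\right)}{2} = - \frac{\left(G + \frac{2 A}{252 + G}\right) \left(147 + G\right)}{2} = - \frac{\left(147 + G\right) \left(G + \frac{2 A}{252 + G}\right)}{2}$)
$d = -5012$ ($d = -4680 - 332 = -5012$)
$\frac{1}{m{\left(-169,930 \right)} + d} = \frac{1}{\frac{- 930^{3} - 34450920 - 399 \cdot 930^{2} - -49686 - \left(-338\right) 930}{2 \left(252 + 930\right)} - 5012} = \frac{1}{\frac{\left(-1\right) 804357000 - 34450920 - 345095100 + 49686 + 314340}{2 \cdot 1182} - 5012} = \frac{1}{\frac{1}{2} \cdot \frac{1}{1182} \left(-804357000 - 34450920 - 345095100 + 49686 + 314340\right) - 5012} = \frac{1}{\frac{1}{2} \cdot \frac{1}{1182} \left(-1183538994\right) - 5012} = \frac{1}{- \frac{197256499}{394} - 5012} = \frac{1}{- \frac{199231227}{394}} = - \frac{394}{199231227}$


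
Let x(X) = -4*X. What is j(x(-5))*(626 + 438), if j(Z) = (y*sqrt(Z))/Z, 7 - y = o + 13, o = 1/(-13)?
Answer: -40964*sqrt(5)/65 ≈ -1409.2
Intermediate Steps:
o = -1/13 ≈ -0.076923
y = -77/13 (y = 7 - (-1/13 + 13) = 7 - 1*168/13 = 7 - 168/13 = -77/13 ≈ -5.9231)
j(Z) = -77/(13*sqrt(Z)) (j(Z) = (-77*sqrt(Z)/13)/Z = -77/(13*sqrt(Z)))
j(x(-5))*(626 + 438) = (-77*sqrt(5)/10/13)*(626 + 438) = -77*sqrt(5)/130*1064 = -40964*sqrt(5)/65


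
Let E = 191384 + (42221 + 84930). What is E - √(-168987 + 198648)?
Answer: 318535 - √29661 ≈ 3.1836e+5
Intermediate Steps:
E = 318535 (E = 191384 + 127151 = 318535)
E - √(-168987 + 198648) = 318535 - √(-168987 + 198648) = 318535 - √29661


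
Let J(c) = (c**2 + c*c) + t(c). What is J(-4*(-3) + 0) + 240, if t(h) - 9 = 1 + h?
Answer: 550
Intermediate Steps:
t(h) = 10 + h (t(h) = 9 + (1 + h) = 10 + h)
J(c) = 10 + c + 2*c**2 (J(c) = (c**2 + c*c) + (10 + c) = (c**2 + c**2) + (10 + c) = 2*c**2 + (10 + c) = 10 + c + 2*c**2)
J(-4*(-3) + 0) + 240 = (10 + (-4*(-3) + 0) + 2*(-4*(-3) + 0)**2) + 240 = (10 + (12 + 0) + 2*(12 + 0)**2) + 240 = (10 + 12 + 2*12**2) + 240 = (10 + 12 + 2*144) + 240 = (10 + 12 + 288) + 240 = 310 + 240 = 550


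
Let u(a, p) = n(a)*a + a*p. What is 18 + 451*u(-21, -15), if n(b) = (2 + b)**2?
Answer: -3276948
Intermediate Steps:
u(a, p) = a*p + a*(2 + a)**2 (u(a, p) = (2 + a)**2*a + a*p = a*(2 + a)**2 + a*p = a*p + a*(2 + a)**2)
18 + 451*u(-21, -15) = 18 + 451*(-21*(-15 + (2 - 21)**2)) = 18 + 451*(-21*(-15 + (-19)**2)) = 18 + 451*(-21*(-15 + 361)) = 18 + 451*(-21*346) = 18 + 451*(-7266) = 18 - 3276966 = -3276948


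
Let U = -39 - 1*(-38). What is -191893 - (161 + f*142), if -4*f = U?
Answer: -384179/2 ≈ -1.9209e+5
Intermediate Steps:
U = -1 (U = -39 + 38 = -1)
f = 1/4 (f = -1/4*(-1) = 1/4 ≈ 0.25000)
-191893 - (161 + f*142) = -191893 - (161 + (1/4)*142) = -191893 - (161 + 71/2) = -191893 - 1*393/2 = -191893 - 393/2 = -384179/2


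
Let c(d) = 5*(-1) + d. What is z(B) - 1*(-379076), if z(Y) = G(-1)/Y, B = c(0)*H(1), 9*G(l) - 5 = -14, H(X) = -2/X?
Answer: 3790759/10 ≈ 3.7908e+5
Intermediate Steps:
G(l) = -1 (G(l) = 5/9 + (⅑)*(-14) = 5/9 - 14/9 = -1)
c(d) = -5 + d
B = 10 (B = (-5 + 0)*(-2/1) = -(-10) = -5*(-2) = 10)
z(Y) = -1/Y
z(B) - 1*(-379076) = -1/10 - 1*(-379076) = -1*⅒ + 379076 = -⅒ + 379076 = 3790759/10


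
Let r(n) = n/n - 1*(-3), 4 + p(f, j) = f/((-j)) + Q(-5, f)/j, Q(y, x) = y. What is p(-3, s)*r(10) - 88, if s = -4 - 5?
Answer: -928/9 ≈ -103.11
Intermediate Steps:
s = -9
p(f, j) = -4 - 5/j - f/j (p(f, j) = -4 + (f/((-j)) - 5/j) = -4 + (f*(-1/j) - 5/j) = -4 + (-f/j - 5/j) = -4 + (-5/j - f/j) = -4 - 5/j - f/j)
r(n) = 4 (r(n) = 1 + 3 = 4)
p(-3, s)*r(10) - 88 = ((-5 - 1*(-3) - 4*(-9))/(-9))*4 - 88 = -(-5 + 3 + 36)/9*4 - 88 = -1/9*34*4 - 88 = -34/9*4 - 88 = -136/9 - 88 = -928/9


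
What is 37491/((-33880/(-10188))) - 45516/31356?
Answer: 249482137991/22132110 ≈ 11272.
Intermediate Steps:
37491/((-33880/(-10188))) - 45516/31356 = 37491/((-33880*(-1/10188))) - 45516*1/31356 = 37491/(8470/2547) - 3793/2613 = 37491*(2547/8470) - 3793/2613 = 95489577/8470 - 3793/2613 = 249482137991/22132110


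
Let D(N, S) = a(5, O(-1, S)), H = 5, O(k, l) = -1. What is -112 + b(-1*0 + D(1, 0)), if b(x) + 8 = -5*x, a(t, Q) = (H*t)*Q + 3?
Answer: -10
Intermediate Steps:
a(t, Q) = 3 + 5*Q*t (a(t, Q) = (5*t)*Q + 3 = 5*Q*t + 3 = 3 + 5*Q*t)
D(N, S) = -22 (D(N, S) = 3 + 5*(-1)*5 = 3 - 25 = -22)
b(x) = -8 - 5*x
-112 + b(-1*0 + D(1, 0)) = -112 + (-8 - 5*(-1*0 - 22)) = -112 + (-8 - 5*(0 - 22)) = -112 + (-8 - 5*(-22)) = -112 + (-8 + 110) = -112 + 102 = -10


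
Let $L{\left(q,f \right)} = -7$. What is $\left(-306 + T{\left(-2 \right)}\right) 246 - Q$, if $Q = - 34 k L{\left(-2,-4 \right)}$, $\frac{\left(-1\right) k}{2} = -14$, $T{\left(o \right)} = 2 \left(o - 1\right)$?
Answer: $-83416$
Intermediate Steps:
$T{\left(o \right)} = -2 + 2 o$ ($T{\left(o \right)} = 2 \left(-1 + o\right) = -2 + 2 o$)
$k = 28$ ($k = \left(-2\right) \left(-14\right) = 28$)
$Q = 6664$ ($Q = \left(-34\right) 28 \left(-7\right) = \left(-952\right) \left(-7\right) = 6664$)
$\left(-306 + T{\left(-2 \right)}\right) 246 - Q = \left(-306 + \left(-2 + 2 \left(-2\right)\right)\right) 246 - 6664 = \left(-306 - 6\right) 246 - 6664 = \left(-312\right) 246 - 6664 = -76752 - 6664 = -83416$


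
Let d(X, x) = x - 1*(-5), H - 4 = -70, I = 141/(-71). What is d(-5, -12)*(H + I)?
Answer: 33789/71 ≈ 475.90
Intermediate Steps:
I = -141/71 (I = 141*(-1/71) = -141/71 ≈ -1.9859)
H = -66 (H = 4 - 70 = -66)
d(X, x) = 5 + x (d(X, x) = x + 5 = 5 + x)
d(-5, -12)*(H + I) = (5 - 12)*(-66 - 141/71) = -7*(-4827/71) = 33789/71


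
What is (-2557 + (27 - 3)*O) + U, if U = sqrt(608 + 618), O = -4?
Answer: -2653 + sqrt(1226) ≈ -2618.0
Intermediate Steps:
U = sqrt(1226) ≈ 35.014
(-2557 + (27 - 3)*O) + U = (-2557 + (27 - 3)*(-4)) + sqrt(1226) = (-2557 + 24*(-4)) + sqrt(1226) = (-2557 - 96) + sqrt(1226) = -2653 + sqrt(1226)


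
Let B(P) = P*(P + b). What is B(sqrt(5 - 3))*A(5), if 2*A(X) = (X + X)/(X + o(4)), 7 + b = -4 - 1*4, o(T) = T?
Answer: 10/9 - 25*sqrt(2)/3 ≈ -10.674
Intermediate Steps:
b = -15 (b = -7 + (-4 - 1*4) = -7 + (-4 - 4) = -7 - 8 = -15)
B(P) = P*(-15 + P) (B(P) = P*(P - 15) = P*(-15 + P))
A(X) = X/(4 + X) (A(X) = ((X + X)/(X + 4))/2 = ((2*X)/(4 + X))/2 = (2*X/(4 + X))/2 = X/(4 + X))
B(sqrt(5 - 3))*A(5) = (sqrt(5 - 3)*(-15 + sqrt(5 - 3)))*(5/(4 + 5)) = (sqrt(2)*(-15 + sqrt(2)))*(5/9) = 5*sqrt(2)*(-15 + sqrt(2))/9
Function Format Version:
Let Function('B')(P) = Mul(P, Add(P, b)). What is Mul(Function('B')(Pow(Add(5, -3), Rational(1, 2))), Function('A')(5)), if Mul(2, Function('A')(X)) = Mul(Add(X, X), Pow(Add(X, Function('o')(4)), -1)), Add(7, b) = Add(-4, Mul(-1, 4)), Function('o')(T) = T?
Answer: Add(Rational(10, 9), Mul(Rational(-25, 3), Pow(2, Rational(1, 2)))) ≈ -10.674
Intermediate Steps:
b = -15 (b = Add(-7, Add(-4, Mul(-1, 4))) = Add(-7, Add(-4, -4)) = Add(-7, -8) = -15)
Function('B')(P) = Mul(P, Add(-15, P)) (Function('B')(P) = Mul(P, Add(P, -15)) = Mul(P, Add(-15, P)))
Function('A')(X) = Mul(X, Pow(Add(4, X), -1)) (Function('A')(X) = Mul(Rational(1, 2), Mul(Add(X, X), Pow(Add(X, 4), -1))) = Mul(Rational(1, 2), Mul(Mul(2, X), Pow(Add(4, X), -1))) = Mul(Rational(1, 2), Mul(2, X, Pow(Add(4, X), -1))) = Mul(X, Pow(Add(4, X), -1)))
Mul(Function('B')(Pow(Add(5, -3), Rational(1, 2))), Function('A')(5)) = Mul(Mul(Pow(Add(5, -3), Rational(1, 2)), Add(-15, Pow(Add(5, -3), Rational(1, 2)))), Mul(5, Pow(Add(4, 5), -1))) = Mul(Mul(Pow(2, Rational(1, 2)), Add(-15, Pow(2, Rational(1, 2)))), Mul(5, Pow(9, -1))) = Mul(Mul(Pow(2, Rational(1, 2)), Add(-15, Pow(2, Rational(1, 2)))), Mul(5, Rational(1, 9))) = Mul(Mul(Pow(2, Rational(1, 2)), Add(-15, Pow(2, Rational(1, 2)))), Rational(5, 9)) = Mul(Rational(5, 9), Pow(2, Rational(1, 2)), Add(-15, Pow(2, Rational(1, 2))))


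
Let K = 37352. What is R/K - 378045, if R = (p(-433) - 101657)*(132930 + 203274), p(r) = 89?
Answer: -262327743/203 ≈ -1.2923e+6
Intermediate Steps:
R = -34147567872 (R = (89 - 101657)*(132930 + 203274) = -101568*336204 = -34147567872)
R/K - 378045 = -34147567872/37352 - 378045 = -34147567872*1/37352 - 378045 = -185584608/203 - 378045 = -262327743/203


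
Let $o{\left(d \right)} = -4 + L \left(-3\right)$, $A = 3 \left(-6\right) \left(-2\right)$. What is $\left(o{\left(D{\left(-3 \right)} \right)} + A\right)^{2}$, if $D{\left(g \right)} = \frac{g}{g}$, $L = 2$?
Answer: $676$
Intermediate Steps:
$D{\left(g \right)} = 1$
$A = 36$ ($A = \left(-18\right) \left(-2\right) = 36$)
$o{\left(d \right)} = -10$ ($o{\left(d \right)} = -4 + 2 \left(-3\right) = -4 - 6 = -10$)
$\left(o{\left(D{\left(-3 \right)} \right)} + A\right)^{2} = \left(-10 + 36\right)^{2} = 26^{2} = 676$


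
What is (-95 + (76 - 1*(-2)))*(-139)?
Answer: 2363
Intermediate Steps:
(-95 + (76 - 1*(-2)))*(-139) = (-95 + (76 + 2))*(-139) = (-95 + 78)*(-139) = -17*(-139) = 2363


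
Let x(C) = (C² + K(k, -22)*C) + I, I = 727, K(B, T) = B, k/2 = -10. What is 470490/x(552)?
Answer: 470490/294391 ≈ 1.5982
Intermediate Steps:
k = -20 (k = 2*(-10) = -20)
x(C) = 727 + C² - 20*C (x(C) = (C² - 20*C) + 727 = 727 + C² - 20*C)
470490/x(552) = 470490/(727 + 552² - 20*552) = 470490/(727 + 304704 - 11040) = 470490/294391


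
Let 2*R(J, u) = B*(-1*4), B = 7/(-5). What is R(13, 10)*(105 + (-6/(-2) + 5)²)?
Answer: 2366/5 ≈ 473.20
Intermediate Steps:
B = -7/5 (B = 7*(-⅕) = -7/5 ≈ -1.4000)
R(J, u) = 14/5 (R(J, u) = (-(-7)*4/5)/2 = (-7/5*(-4))/2 = (½)*(28/5) = 14/5)
R(13, 10)*(105 + (-6/(-2) + 5)²) = 14*(105 + (-6/(-2) + 5)²)/5 = 14*(105 + (-6*(-½) + 5)²)/5 = 14*(105 + (3 + 5)²)/5 = 14*(105 + 8²)/5 = 14*(105 + 64)/5 = (14/5)*169 = 2366/5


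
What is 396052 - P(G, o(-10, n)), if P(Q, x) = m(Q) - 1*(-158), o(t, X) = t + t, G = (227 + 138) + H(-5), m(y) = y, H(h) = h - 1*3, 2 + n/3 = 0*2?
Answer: 395537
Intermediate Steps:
n = -6 (n = -6 + 3*(0*2) = -6 + 3*0 = -6 + 0 = -6)
H(h) = -3 + h (H(h) = h - 3 = -3 + h)
G = 357 (G = (227 + 138) + (-3 - 5) = 365 - 8 = 357)
o(t, X) = 2*t
P(Q, x) = 158 + Q (P(Q, x) = Q - 1*(-158) = Q + 158 = 158 + Q)
396052 - P(G, o(-10, n)) = 396052 - (158 + 357) = 396052 - 1*515 = 396052 - 515 = 395537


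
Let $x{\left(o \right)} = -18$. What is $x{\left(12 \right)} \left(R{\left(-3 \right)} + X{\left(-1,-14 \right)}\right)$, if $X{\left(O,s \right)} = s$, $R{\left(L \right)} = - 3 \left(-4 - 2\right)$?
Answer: $-72$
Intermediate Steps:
$R{\left(L \right)} = 18$ ($R{\left(L \right)} = \left(-3\right) \left(-6\right) = 18$)
$x{\left(12 \right)} \left(R{\left(-3 \right)} + X{\left(-1,-14 \right)}\right) = - 18 \left(18 - 14\right) = \left(-18\right) 4 = -72$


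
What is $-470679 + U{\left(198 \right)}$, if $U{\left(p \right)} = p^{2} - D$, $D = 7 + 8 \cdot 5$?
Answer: $-431522$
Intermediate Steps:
$D = 47$ ($D = 7 + 40 = 47$)
$U{\left(p \right)} = -47 + p^{2}$ ($U{\left(p \right)} = p^{2} - 47 = -47 + p^{2}$)
$-470679 + U{\left(198 \right)} = -470679 - \left(47 - 198^{2}\right) = -470679 + \left(-47 + 39204\right) = -470679 + 39157 = -431522$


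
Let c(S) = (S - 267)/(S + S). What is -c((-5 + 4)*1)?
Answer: -134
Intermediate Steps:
c(S) = (-267 + S)/(2*S) (c(S) = (-267 + S)/((2*S)) = (-267 + S)*(1/(2*S)) = (-267 + S)/(2*S))
-c((-5 + 4)*1) = -(-267 + (-5 + 4)*1)/(2*((-5 + 4)*1)) = -(-267 - 1*1)/(2*((-1*1))) = -(-267 - 1)/(2*(-1)) = -(-1)*(-268)/2 = -1*134 = -134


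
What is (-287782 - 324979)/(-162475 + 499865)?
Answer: -612761/337390 ≈ -1.8162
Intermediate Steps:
(-287782 - 324979)/(-162475 + 499865) = -612761/337390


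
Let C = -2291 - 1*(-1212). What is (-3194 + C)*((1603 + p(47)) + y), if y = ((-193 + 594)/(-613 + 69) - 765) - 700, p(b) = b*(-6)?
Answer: 336443201/544 ≈ 6.1846e+5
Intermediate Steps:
p(b) = -6*b
y = -797361/544 (y = (401/(-544) - 765) - 700 = (401*(-1/544) - 765) - 700 = (-401/544 - 765) - 700 = -416561/544 - 700 = -797361/544 ≈ -1465.7)
C = -1079 (C = -2291 + 1212 = -1079)
(-3194 + C)*((1603 + p(47)) + y) = (-3194 - 1079)*((1603 - 6*47) - 797361/544) = -4273*((1603 - 282) - 797361/544) = -4273*(1321 - 797361/544) = -4273*(-78737/544) = 336443201/544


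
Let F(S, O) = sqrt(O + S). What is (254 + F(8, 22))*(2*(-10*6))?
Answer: -30480 - 120*sqrt(30) ≈ -31137.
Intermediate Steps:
(254 + F(8, 22))*(2*(-10*6)) = (254 + sqrt(22 + 8))*(2*(-10*6)) = (254 + sqrt(30))*(2*(-60)) = (254 + sqrt(30))*(-120) = -30480 - 120*sqrt(30)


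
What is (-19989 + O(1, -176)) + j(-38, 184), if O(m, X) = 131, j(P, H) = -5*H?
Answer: -20778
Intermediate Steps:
(-19989 + O(1, -176)) + j(-38, 184) = (-19989 + 131) - 5*184 = -19858 - 920 = -20778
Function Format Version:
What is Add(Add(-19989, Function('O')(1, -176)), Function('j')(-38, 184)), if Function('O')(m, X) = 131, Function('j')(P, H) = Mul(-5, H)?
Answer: -20778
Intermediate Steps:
Add(Add(-19989, Function('O')(1, -176)), Function('j')(-38, 184)) = Add(Add(-19989, 131), Mul(-5, 184)) = Add(-19858, -920) = -20778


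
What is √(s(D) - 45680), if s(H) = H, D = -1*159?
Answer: I*√45839 ≈ 214.1*I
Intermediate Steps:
D = -159
√(s(D) - 45680) = √(-159 - 45680) = √(-45839) = I*√45839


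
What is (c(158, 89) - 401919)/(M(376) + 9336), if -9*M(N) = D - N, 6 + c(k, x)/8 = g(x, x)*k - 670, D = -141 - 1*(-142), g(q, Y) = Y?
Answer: -884493/28133 ≈ -31.440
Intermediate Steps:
D = 1 (D = -141 + 142 = 1)
c(k, x) = -5408 + 8*k*x (c(k, x) = -48 + 8*(x*k - 670) = -48 + 8*(k*x - 670) = -48 + 8*(-670 + k*x) = -48 + (-5360 + 8*k*x) = -5408 + 8*k*x)
M(N) = -⅑ + N/9 (M(N) = -(1 - N)/9 = -⅑ + N/9)
(c(158, 89) - 401919)/(M(376) + 9336) = ((-5408 + 8*158*89) - 401919)/((-⅑ + (⅑)*376) + 9336) = ((-5408 + 112496) - 401919)/((-⅑ + 376/9) + 9336) = (107088 - 401919)/(125/3 + 9336) = -294831/28133/3 = -294831*3/28133 = -884493/28133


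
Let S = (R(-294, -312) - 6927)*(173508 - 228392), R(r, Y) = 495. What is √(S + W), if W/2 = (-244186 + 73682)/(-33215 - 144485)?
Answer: 2*√6967013735000401/8885 ≈ 18789.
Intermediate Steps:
S = 353013888 (S = (495 - 6927)*(173508 - 228392) = -6432*(-54884) = 353013888)
W = 85252/44425 (W = 2*((-244186 + 73682)/(-33215 - 144485)) = 2*(-170504/(-177700)) = 2*(-170504*(-1/177700)) = 2*(42626/44425) = 85252/44425 ≈ 1.9190)
√(S + W) = √(353013888 + 85252/44425) = √(15682642059652/44425) = 2*√6967013735000401/8885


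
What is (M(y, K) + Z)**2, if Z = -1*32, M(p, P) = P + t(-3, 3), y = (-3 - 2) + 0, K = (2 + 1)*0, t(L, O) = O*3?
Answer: 529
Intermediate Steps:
t(L, O) = 3*O
K = 0 (K = 3*0 = 0)
y = -5 (y = -5 + 0 = -5)
M(p, P) = 9 + P (M(p, P) = P + 3*3 = P + 9 = 9 + P)
Z = -32
(M(y, K) + Z)**2 = ((9 + 0) - 32)**2 = (9 - 32)**2 = (-23)**2 = 529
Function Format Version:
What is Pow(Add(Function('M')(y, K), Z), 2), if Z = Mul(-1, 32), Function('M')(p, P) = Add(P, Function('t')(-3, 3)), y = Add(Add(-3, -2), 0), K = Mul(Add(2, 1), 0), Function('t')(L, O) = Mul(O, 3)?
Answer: 529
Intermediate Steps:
Function('t')(L, O) = Mul(3, O)
K = 0 (K = Mul(3, 0) = 0)
y = -5 (y = Add(-5, 0) = -5)
Function('M')(p, P) = Add(9, P) (Function('M')(p, P) = Add(P, Mul(3, 3)) = Add(P, 9) = Add(9, P))
Z = -32
Pow(Add(Function('M')(y, K), Z), 2) = Pow(Add(Add(9, 0), -32), 2) = Pow(Add(9, -32), 2) = Pow(-23, 2) = 529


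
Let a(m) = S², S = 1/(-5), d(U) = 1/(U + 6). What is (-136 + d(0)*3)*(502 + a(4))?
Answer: -3401321/50 ≈ -68026.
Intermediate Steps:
d(U) = 1/(6 + U)
S = -⅕ ≈ -0.20000
a(m) = 1/25 (a(m) = (-⅕)² = 1/25)
(-136 + d(0)*3)*(502 + a(4)) = (-136 + 3/(6 + 0))*(502 + 1/25) = (-136 + 3/6)*(12551/25) = (-136 + (⅙)*3)*(12551/25) = (-136 + ½)*(12551/25) = -271/2*12551/25 = -3401321/50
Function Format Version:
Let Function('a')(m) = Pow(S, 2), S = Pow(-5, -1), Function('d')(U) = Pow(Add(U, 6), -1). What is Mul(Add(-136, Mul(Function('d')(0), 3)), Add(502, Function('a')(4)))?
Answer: Rational(-3401321, 50) ≈ -68026.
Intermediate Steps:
Function('d')(U) = Pow(Add(6, U), -1)
S = Rational(-1, 5) ≈ -0.20000
Function('a')(m) = Rational(1, 25) (Function('a')(m) = Pow(Rational(-1, 5), 2) = Rational(1, 25))
Mul(Add(-136, Mul(Function('d')(0), 3)), Add(502, Function('a')(4))) = Mul(Add(-136, Mul(Pow(Add(6, 0), -1), 3)), Add(502, Rational(1, 25))) = Mul(Add(-136, Mul(Pow(6, -1), 3)), Rational(12551, 25)) = Mul(Add(-136, Mul(Rational(1, 6), 3)), Rational(12551, 25)) = Mul(Add(-136, Rational(1, 2)), Rational(12551, 25)) = Mul(Rational(-271, 2), Rational(12551, 25)) = Rational(-3401321, 50)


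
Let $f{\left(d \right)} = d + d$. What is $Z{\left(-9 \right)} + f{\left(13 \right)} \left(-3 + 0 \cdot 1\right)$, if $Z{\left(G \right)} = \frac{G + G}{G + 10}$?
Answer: $-96$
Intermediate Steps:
$Z{\left(G \right)} = \frac{2 G}{10 + G}$
$f{\left(d \right)} = 2 d$
$Z{\left(-9 \right)} + f{\left(13 \right)} \left(-3 + 0 \cdot 1\right) = 2 \left(-9\right) \frac{1}{10 - 9} + 2 \cdot 13 \left(-3 + 0 \cdot 1\right) = 2 \left(-9\right) 1^{-1} + 26 \left(-3 + 0\right) = 2 \left(-9\right) 1 + 26 \left(-3\right) = -18 - 78 = -96$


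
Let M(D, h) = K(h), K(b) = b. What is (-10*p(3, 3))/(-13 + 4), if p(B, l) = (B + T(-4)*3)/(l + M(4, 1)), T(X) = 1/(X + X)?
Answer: 35/48 ≈ 0.72917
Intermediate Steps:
M(D, h) = h
T(X) = 1/(2*X)
p(B, l) = (-3/8 + B)/(1 + l) (p(B, l) = (B + ((½)/(-4))*3)/(l + 1) = (B + ((½)*(-¼))*3)/(1 + l) = (B - ⅛*3)/(1 + l) = (B - 3/8)/(1 + l) = (-3/8 + B)/(1 + l))
(-10*p(3, 3))/(-13 + 4) = (-10*(-3/8 + 3)/(1 + 3))/(-13 + 4) = -10*21/(4*8)/(-9) = -5*21/(2*8)*(-⅑) = -10*21/32*(-⅑) = -105/16*(-⅑) = 35/48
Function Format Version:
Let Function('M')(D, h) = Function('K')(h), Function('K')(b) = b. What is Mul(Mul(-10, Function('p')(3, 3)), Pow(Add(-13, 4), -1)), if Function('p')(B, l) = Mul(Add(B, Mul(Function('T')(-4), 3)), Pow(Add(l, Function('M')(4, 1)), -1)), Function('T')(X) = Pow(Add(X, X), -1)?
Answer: Rational(35, 48) ≈ 0.72917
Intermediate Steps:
Function('M')(D, h) = h
Function('T')(X) = Mul(Rational(1, 2), Pow(X, -1)) (Function('T')(X) = Pow(Mul(2, X), -1) = Mul(Rational(1, 2), Pow(X, -1)))
Function('p')(B, l) = Mul(Pow(Add(1, l), -1), Add(Rational(-3, 8), B)) (Function('p')(B, l) = Mul(Add(B, Mul(Mul(Rational(1, 2), Pow(-4, -1)), 3)), Pow(Add(l, 1), -1)) = Mul(Add(B, Mul(Mul(Rational(1, 2), Rational(-1, 4)), 3)), Pow(Add(1, l), -1)) = Mul(Add(B, Mul(Rational(-1, 8), 3)), Pow(Add(1, l), -1)) = Mul(Add(B, Rational(-3, 8)), Pow(Add(1, l), -1)) = Mul(Add(Rational(-3, 8), B), Pow(Add(1, l), -1)) = Mul(Pow(Add(1, l), -1), Add(Rational(-3, 8), B)))
Mul(Mul(-10, Function('p')(3, 3)), Pow(Add(-13, 4), -1)) = Mul(Mul(-10, Mul(Pow(Add(1, 3), -1), Add(Rational(-3, 8), 3))), Pow(Add(-13, 4), -1)) = Mul(Mul(-10, Mul(Pow(4, -1), Rational(21, 8))), Pow(-9, -1)) = Mul(Mul(-10, Mul(Rational(1, 4), Rational(21, 8))), Rational(-1, 9)) = Mul(Mul(-10, Rational(21, 32)), Rational(-1, 9)) = Mul(Rational(-105, 16), Rational(-1, 9)) = Rational(35, 48)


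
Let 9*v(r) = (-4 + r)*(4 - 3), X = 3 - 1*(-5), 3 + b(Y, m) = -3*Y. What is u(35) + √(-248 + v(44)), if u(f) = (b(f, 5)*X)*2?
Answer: -1728 + 4*I*√137/3 ≈ -1728.0 + 15.606*I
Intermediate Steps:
b(Y, m) = -3 - 3*Y
X = 8 (X = 3 + 5 = 8)
v(r) = -4/9 + r/9 (v(r) = ((-4 + r)*(4 - 3))/9 = ((-4 + r)*1)/9 = (-4 + r)/9 = -4/9 + r/9)
u(f) = -48 - 48*f (u(f) = ((-3 - 3*f)*8)*2 = (-24 - 24*f)*2 = -48 - 48*f)
u(35) + √(-248 + v(44)) = (-48 - 48*35) + √(-248 + (-4/9 + (⅑)*44)) = (-48 - 1680) + √(-248 + (-4/9 + 44/9)) = -1728 + √(-248 + 40/9) = -1728 + √(-2192/9) = -1728 + 4*I*√137/3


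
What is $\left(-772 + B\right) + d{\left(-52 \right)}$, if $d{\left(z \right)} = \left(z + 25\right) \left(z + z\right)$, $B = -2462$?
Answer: $-426$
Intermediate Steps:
$d{\left(z \right)} = 2 z \left(25 + z\right)$ ($d{\left(z \right)} = \left(25 + z\right) 2 z = 2 z \left(25 + z\right)$)
$\left(-772 + B\right) + d{\left(-52 \right)} = \left(-772 - 2462\right) + 2 \left(-52\right) \left(25 - 52\right) = -3234 + 2 \left(-52\right) \left(-27\right) = -3234 + 2808 = -426$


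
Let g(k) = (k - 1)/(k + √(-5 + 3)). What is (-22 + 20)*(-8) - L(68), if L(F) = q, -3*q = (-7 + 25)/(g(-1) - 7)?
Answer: 618/41 - 4*I*√2/41 ≈ 15.073 - 0.13797*I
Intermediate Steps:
g(k) = (-1 + k)/(k + I*√2) (g(k) = (-1 + k)/(k + √(-2)) = (-1 + k)/(k + I*√2))
q = -6/(-7 - 2/(-1 + I*√2)) (q = -(-7 + 25)/(3*((-1 - 1)/(-1 + I*√2) - 7)) = -6/(-2/(-1 + I*√2) - 7) = -6/(-7 - 2/(-1 + I*√2)) ≈ 0.92683 + 0.13797*I)
L(F) = 38/41 + 4*I*√2/41
(-22 + 20)*(-8) - L(68) = (-22 + 20)*(-8) - (38/41 + 4*I*√2/41) = -2*(-8) + (-38/41 - 4*I*√2/41) = 16 + (-38/41 - 4*I*√2/41) = 618/41 - 4*I*√2/41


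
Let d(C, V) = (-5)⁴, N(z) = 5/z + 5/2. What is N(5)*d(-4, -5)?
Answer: 4375/2 ≈ 2187.5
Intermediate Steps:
N(z) = 5/2 + 5/z (N(z) = 5/z + 5*(½) = 5/z + 5/2 = 5/2 + 5/z)
d(C, V) = 625
N(5)*d(-4, -5) = (5/2 + 5/5)*625 = (5/2 + 5*(⅕))*625 = (5/2 + 1)*625 = (7/2)*625 = 4375/2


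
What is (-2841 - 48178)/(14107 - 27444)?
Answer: 51019/13337 ≈ 3.8254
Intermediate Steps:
(-2841 - 48178)/(14107 - 27444) = -51019/(-13337) = -51019*(-1/13337) = 51019/13337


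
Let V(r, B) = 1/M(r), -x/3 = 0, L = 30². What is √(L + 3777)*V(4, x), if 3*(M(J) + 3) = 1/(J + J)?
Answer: -24*√4677/71 ≈ -23.117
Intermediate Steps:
L = 900
x = 0 (x = -3*0 = 0)
M(J) = -3 + 1/(6*J) (M(J) = -3 + 1/(3*(J + J)) = -3 + 1/(3*((2*J))) = -3 + (1/(2*J))/3 = -3 + 1/(6*J))
V(r, B) = 1/(-3 + 1/(6*r))
√(L + 3777)*V(4, x) = √(900 + 3777)*(-6*4/(-1 + 18*4)) = √4677*(-6*4/(-1 + 72)) = √4677*(-6*4/71) = √4677*(-6*4*1/71) = √4677*(-24/71) = -24*√4677/71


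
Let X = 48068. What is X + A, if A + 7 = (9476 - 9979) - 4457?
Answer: 43101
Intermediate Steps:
A = -4967 (A = -7 + ((9476 - 9979) - 4457) = -7 + (-503 - 4457) = -7 - 4960 = -4967)
X + A = 48068 - 4967 = 43101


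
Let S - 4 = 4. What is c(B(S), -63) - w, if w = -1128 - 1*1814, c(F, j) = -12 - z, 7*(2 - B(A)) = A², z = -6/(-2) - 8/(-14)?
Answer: 20485/7 ≈ 2926.4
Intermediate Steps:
S = 8 (S = 4 + 4 = 8)
z = 25/7 (z = -6*(-½) - 8*(-1/14) = 3 + 4/7 = 25/7 ≈ 3.5714)
B(A) = 2 - A²/7
c(F, j) = -109/7 (c(F, j) = -12 - 1*25/7 = -12 - 25/7 = -109/7)
w = -2942 (w = -1128 - 1814 = -2942)
c(B(S), -63) - w = -109/7 - 1*(-2942) = -109/7 + 2942 = 20485/7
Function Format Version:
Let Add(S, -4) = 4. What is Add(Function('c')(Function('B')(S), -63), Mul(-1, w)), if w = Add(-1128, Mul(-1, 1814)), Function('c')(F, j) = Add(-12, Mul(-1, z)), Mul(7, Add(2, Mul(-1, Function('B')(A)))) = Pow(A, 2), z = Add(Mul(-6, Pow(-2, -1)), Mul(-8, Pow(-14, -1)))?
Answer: Rational(20485, 7) ≈ 2926.4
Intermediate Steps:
S = 8 (S = Add(4, 4) = 8)
z = Rational(25, 7) (z = Add(Mul(-6, Rational(-1, 2)), Mul(-8, Rational(-1, 14))) = Add(3, Rational(4, 7)) = Rational(25, 7) ≈ 3.5714)
Function('B')(A) = Add(2, Mul(Rational(-1, 7), Pow(A, 2)))
Function('c')(F, j) = Rational(-109, 7) (Function('c')(F, j) = Add(-12, Mul(-1, Rational(25, 7))) = Add(-12, Rational(-25, 7)) = Rational(-109, 7))
w = -2942 (w = Add(-1128, -1814) = -2942)
Add(Function('c')(Function('B')(S), -63), Mul(-1, w)) = Add(Rational(-109, 7), Mul(-1, -2942)) = Add(Rational(-109, 7), 2942) = Rational(20485, 7)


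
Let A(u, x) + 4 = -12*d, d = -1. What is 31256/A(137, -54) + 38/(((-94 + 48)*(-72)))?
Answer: 6470011/1656 ≈ 3907.0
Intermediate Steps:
A(u, x) = 8 (A(u, x) = -4 - 12*(-1) = -4 + 12 = 8)
31256/A(137, -54) + 38/(((-94 + 48)*(-72))) = 31256/8 + 38/(((-94 + 48)*(-72))) = 31256*(⅛) + 38/((-46*(-72))) = 3907 + 38/3312 = 3907 + 38*(1/3312) = 3907 + 19/1656 = 6470011/1656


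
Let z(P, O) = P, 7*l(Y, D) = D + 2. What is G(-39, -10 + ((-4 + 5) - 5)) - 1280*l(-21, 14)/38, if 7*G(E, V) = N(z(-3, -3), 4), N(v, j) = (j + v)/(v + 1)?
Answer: -20499/266 ≈ -77.064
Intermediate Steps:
l(Y, D) = 2/7 + D/7 (l(Y, D) = (D + 2)/7 = (2 + D)/7 = 2/7 + D/7)
N(v, j) = (j + v)/(1 + v)
G(E, V) = -1/14 (G(E, V) = ((4 - 3)/(1 - 3))/7 = (1/(-2))/7 = (-1/2*1)/7 = (1/7)*(-1/2) = -1/14)
G(-39, -10 + ((-4 + 5) - 5)) - 1280*l(-21, 14)/38 = -1/14 - 1280*(2/7 + (1/7)*14)/38 = -1/14 - 1280*(2/7 + 2)/38 = -1/14 - 20480/(7*38) = -1/14 - 1280*8/133 = -1/14 - 10240/133 = -20499/266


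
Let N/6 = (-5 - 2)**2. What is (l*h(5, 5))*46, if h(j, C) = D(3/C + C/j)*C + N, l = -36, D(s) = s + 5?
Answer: -541512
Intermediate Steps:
D(s) = 5 + s
N = 294 (N = 6*(-5 - 2)**2 = 6*(-7)**2 = 6*49 = 294)
h(j, C) = 294 + C*(5 + 3/C + C/j) (h(j, C) = (5 + (3/C + C/j))*C + 294 = (5 + 3/C + C/j)*C + 294 = C*(5 + 3/C + C/j) + 294 = 294 + C*(5 + 3/C + C/j))
(l*h(5, 5))*46 = -36*(297 + 5*5 + 5**2/5)*46 = -36*(297 + 25 + 25*(1/5))*46 = -36*(297 + 25 + 5)*46 = -36*327*46 = -11772*46 = -541512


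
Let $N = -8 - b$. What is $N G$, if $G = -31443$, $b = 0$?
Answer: $251544$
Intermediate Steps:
$N = -8$ ($N = -8 - 0 = -8 + 0 = -8$)
$N G = \left(-8\right) \left(-31443\right) = 251544$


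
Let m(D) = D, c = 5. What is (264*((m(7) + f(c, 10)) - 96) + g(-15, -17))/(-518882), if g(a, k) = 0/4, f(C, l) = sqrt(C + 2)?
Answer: 11748/259441 - 132*sqrt(7)/259441 ≈ 0.043936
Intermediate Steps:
f(C, l) = sqrt(2 + C)
g(a, k) = 0 (g(a, k) = 0*(1/4) = 0)
(264*((m(7) + f(c, 10)) - 96) + g(-15, -17))/(-518882) = (264*((7 + sqrt(2 + 5)) - 96) + 0)/(-518882) = (264*((7 + sqrt(7)) - 96) + 0)*(-1/518882) = (264*(-89 + sqrt(7)) + 0)*(-1/518882) = ((-23496 + 264*sqrt(7)) + 0)*(-1/518882) = (-23496 + 264*sqrt(7))*(-1/518882) = 11748/259441 - 132*sqrt(7)/259441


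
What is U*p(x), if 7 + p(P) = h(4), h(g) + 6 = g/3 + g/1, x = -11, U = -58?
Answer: 1334/3 ≈ 444.67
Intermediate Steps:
h(g) = -6 + 4*g/3 (h(g) = -6 + (g/3 + g/1) = -6 + (g*(⅓) + g*1) = -6 + (g/3 + g) = -6 + 4*g/3)
p(P) = -23/3 (p(P) = -7 + (-6 + (4/3)*4) = -7 + (-6 + 16/3) = -7 - ⅔ = -23/3)
U*p(x) = -58*(-23/3) = 1334/3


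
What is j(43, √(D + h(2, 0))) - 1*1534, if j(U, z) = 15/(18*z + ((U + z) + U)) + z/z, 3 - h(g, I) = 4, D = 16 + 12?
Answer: -3605373/2351 + 855*√3/2351 ≈ -1532.9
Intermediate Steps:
D = 28
h(g, I) = -1 (h(g, I) = 3 - 1*4 = 3 - 4 = -1)
j(U, z) = 1 + 15/(2*U + 19*z) (j(U, z) = 15/(18*z + (z + 2*U)) + 1 = 15/(2*U + 19*z) + 1 = 1 + 15/(2*U + 19*z))
j(43, √(D + h(2, 0))) - 1*1534 = (15 + 2*43 + 19*√(28 - 1))/(2*43 + 19*√(28 - 1)) - 1*1534 = (15 + 86 + 19*√27)/(86 + 19*√27) - 1534 = (15 + 86 + 19*(3*√3))/(86 + 19*(3*√3)) - 1534 = (15 + 86 + 57*√3)/(86 + 57*√3) - 1534 = (101 + 57*√3)/(86 + 57*√3) - 1534 = -1534 + (101 + 57*√3)/(86 + 57*√3)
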